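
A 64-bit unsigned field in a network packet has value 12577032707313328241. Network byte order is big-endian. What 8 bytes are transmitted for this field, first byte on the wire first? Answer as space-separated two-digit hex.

12577032707313328241 in hexadecimal, padded to 64 bits, is 0xAE8A989C7FE16071.
Split into bytes (most-significant first): AE 8A 98 9C 7F E1 60 71.
In big-endian order the high byte comes first in memory.
So the memory order matches the most-significant-first order: AE 8A 98 9C 7F E1 60 71.

AE 8A 98 9C 7F E1 60 71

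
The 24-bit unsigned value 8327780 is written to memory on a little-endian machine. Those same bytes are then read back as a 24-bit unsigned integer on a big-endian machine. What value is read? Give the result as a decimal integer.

8327780 in 24-bit hexadecimal is 0x7F1264.
Stored little-endian, the bytes at ascending addresses are 64 12 7F.
Read back as big-endian, the last byte is least significant, giving 0x64127F.
0x64127F = 6558335.

6558335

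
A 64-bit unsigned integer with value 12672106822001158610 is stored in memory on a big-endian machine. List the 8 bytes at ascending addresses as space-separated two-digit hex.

12672106822001158610 in hexadecimal, padded to 64 bits, is 0xAFDC5E03D12EE9D2.
Split into bytes (most-significant first): AF DC 5E 03 D1 2E E9 D2.
Big-endian: lowest address holds the most-significant byte.
So the memory order matches the most-significant-first order: AF DC 5E 03 D1 2E E9 D2.

AF DC 5E 03 D1 2E E9 D2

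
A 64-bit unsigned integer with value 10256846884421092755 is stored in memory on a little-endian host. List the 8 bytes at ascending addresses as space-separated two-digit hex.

93 C5 7D F5 E5 A3 57 8E

10256846884421092755 in hexadecimal, padded to 64 bits, is 0x8E57A3E5F57DC593.
Split into bytes (most-significant first): 8E 57 A3 E5 F5 7D C5 93.
Little-endian: lowest address holds the least-significant byte.
So at ascending addresses the bytes are 93 C5 7D F5 E5 A3 57 8E.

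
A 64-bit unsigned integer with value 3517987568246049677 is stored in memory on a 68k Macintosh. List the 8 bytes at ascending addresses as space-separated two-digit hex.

30 D2 67 0D E1 8B CB 8D

3517987568246049677 in hexadecimal, padded to 64 bits, is 0x30D2670DE18BCB8D.
Split into bytes (most-significant first): 30 D2 67 0D E1 8B CB 8D.
In big-endian order the high byte comes first in memory.
So the memory order matches the most-significant-first order: 30 D2 67 0D E1 8B CB 8D.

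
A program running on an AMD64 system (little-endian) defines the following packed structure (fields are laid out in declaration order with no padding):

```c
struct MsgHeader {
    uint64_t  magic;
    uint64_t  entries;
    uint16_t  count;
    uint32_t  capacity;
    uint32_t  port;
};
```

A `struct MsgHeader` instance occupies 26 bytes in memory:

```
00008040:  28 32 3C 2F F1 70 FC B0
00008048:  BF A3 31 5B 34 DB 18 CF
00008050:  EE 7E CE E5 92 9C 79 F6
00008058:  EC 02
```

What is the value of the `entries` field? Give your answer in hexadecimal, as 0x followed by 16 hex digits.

`entries` follows `magic` (8 bytes), so it starts at byte offset 8 and occupies 8 bytes.
Bytes at offsets 8..15: BF A3 31 5B 34 DB 18 CF.
Little-endian stores the least-significant byte at the lowest address.
Reassemble most-significant byte first: CF 18 DB 34 5B 31 A3 BF → 0xCF18DB345B31A3BF.

0xCF18DB345B31A3BF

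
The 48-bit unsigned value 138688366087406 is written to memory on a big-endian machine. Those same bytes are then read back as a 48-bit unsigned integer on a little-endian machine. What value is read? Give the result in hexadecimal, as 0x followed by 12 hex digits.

138688366087406 in 48-bit hexadecimal is 0x7E22E6CB8CEE.
Stored big-endian, the bytes at ascending addresses are 7E 22 E6 CB 8C EE.
Read back as little-endian, the first byte is least significant, giving 0xEE8CCBE6227E.

0xEE8CCBE6227E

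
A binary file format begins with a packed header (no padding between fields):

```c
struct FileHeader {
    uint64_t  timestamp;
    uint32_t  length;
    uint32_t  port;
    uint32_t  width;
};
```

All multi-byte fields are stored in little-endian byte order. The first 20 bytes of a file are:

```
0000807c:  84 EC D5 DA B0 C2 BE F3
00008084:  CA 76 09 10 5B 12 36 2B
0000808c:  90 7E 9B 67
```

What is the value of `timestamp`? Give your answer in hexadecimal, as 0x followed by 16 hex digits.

`timestamp` is the first field, at byte offset 0, occupying 8 bytes.
Bytes at offsets 0..7: 84 EC D5 DA B0 C2 BE F3.
In little-endian order the low byte comes first in memory.
Reassemble most-significant byte first: F3 BE C2 B0 DA D5 EC 84 → 0xF3BEC2B0DAD5EC84.

0xF3BEC2B0DAD5EC84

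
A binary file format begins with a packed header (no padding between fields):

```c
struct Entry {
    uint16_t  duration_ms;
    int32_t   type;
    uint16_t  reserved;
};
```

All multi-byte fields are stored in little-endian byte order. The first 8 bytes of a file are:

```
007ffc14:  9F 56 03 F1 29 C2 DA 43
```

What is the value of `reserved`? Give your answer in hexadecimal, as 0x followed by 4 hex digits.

`reserved` follows `duration_ms` (2 B), `type` (4 B), so it starts at offset 2 + 4 = 6 and occupies 2 bytes.
Bytes at offsets 6..7: DA 43.
In little-endian order the low byte comes first in memory.
Reassemble most-significant byte first: 43 DA → 0x43DA.

0x43DA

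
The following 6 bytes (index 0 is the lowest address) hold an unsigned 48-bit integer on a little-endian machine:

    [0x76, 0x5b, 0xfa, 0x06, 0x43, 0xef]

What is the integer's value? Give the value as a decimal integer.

263071158918006

Little-endian: lowest address holds the least-significant byte.
Reassemble most-significant byte first: EF 43 06 FA 5B 76 → 0xEF4306FA5B76.
0xEF4306FA5B76 = 263071158918006.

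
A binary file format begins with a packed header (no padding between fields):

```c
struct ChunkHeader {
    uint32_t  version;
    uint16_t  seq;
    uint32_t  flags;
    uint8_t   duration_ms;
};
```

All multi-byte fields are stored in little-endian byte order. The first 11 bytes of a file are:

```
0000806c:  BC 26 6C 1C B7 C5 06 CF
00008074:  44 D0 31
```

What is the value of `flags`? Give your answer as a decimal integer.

`flags` follows `version` (4 B), `seq` (2 B), so it starts at offset 4 + 2 = 6 and occupies 4 bytes.
Bytes at offsets 6..9: 06 CF 44 D0.
In little-endian order the low byte comes first in memory.
Reassemble most-significant byte first: D0 44 CF 06 → 0xD044CF06.
0xD044CF06 = 3494170374.

3494170374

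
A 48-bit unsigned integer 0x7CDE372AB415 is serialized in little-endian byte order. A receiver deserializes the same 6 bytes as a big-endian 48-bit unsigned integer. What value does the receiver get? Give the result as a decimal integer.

23863546601084

Stored little-endian, the bytes at ascending addresses are 15 B4 2A 37 DE 7C.
Read back as big-endian, the last byte is least significant, giving 0x15B42A37DE7C.
0x15B42A37DE7C = 23863546601084.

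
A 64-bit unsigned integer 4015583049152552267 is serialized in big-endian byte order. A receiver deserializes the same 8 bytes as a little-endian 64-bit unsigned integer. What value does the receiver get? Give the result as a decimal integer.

5430727599518628407

4015583049152552267 in 64-bit hexadecimal is 0x37BA3781FAD15D4B.
Stored big-endian, the bytes at ascending addresses are 37 BA 37 81 FA D1 5D 4B.
Read back as little-endian, the first byte is least significant, giving 0x4B5DD1FA8137BA37.
0x4B5DD1FA8137BA37 = 5430727599518628407.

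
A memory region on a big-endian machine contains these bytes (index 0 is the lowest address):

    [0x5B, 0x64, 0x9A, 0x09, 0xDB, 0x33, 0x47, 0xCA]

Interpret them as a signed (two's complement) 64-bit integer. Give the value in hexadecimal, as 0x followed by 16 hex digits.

0x5B649A09DB3347CA

In big-endian order the high byte comes first in memory.
The bytes are already most-significant first: 0x5B649A09DB3347CA.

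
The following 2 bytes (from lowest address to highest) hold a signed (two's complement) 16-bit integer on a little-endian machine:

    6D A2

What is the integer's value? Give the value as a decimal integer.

-23955

Little-endian stores the least-significant byte at the lowest address.
Reassemble most-significant byte first: A2 6D → 0xA26D.
Top bit is set, so as a signed 16-bit value this is 0xA26D − 2^16 = -23955.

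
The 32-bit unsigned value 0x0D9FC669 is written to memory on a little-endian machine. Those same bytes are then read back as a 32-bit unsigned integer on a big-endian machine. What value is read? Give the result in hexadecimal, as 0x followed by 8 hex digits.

0x69C69F0D

Stored little-endian, the bytes at ascending addresses are 69 C6 9F 0D.
Read back as big-endian, the last byte is least significant, giving 0x69C69F0D.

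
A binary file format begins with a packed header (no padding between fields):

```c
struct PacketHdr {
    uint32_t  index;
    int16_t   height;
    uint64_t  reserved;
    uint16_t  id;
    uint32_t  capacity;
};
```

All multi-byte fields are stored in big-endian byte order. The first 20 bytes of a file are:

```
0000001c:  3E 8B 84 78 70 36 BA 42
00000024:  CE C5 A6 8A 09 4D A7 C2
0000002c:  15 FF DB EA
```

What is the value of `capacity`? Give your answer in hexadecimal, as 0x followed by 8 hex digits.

`capacity` follows `index` (4 B), `height` (2 B), `reserved` (8 B), `id` (2 B), so it starts at offset 4 + 2 + 8 + 2 = 16 and occupies 4 bytes.
Bytes at offsets 16..19: 15 FF DB EA.
In big-endian order the high byte comes first in memory.
The bytes are already most-significant first: 0x15FFDBEA.

0x15FFDBEA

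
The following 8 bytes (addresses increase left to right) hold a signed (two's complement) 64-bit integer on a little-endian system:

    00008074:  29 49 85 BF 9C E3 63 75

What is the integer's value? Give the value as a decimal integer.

8458854787499510057

Little-endian stores the least-significant byte at the lowest address.
Reassemble most-significant byte first: 75 63 E3 9C BF 85 49 29 → 0x7563E39CBF854929.
0x7563E39CBF854929 = 8458854787499510057.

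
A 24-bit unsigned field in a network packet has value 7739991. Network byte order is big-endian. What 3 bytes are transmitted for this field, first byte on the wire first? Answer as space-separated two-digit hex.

7739991 in hexadecimal, padded to 24 bits, is 0x761A57.
Split into bytes (most-significant first): 76 1A 57.
Big-endian stores the most-significant byte at the lowest address.
So the memory order matches the most-significant-first order: 76 1A 57.

76 1A 57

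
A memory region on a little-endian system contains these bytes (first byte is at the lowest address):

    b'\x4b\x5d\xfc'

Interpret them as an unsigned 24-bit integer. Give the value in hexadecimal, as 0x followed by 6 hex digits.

Little-endian: lowest address holds the least-significant byte.
Reassemble most-significant byte first: FC 5D 4B → 0xFC5D4B.

0xFC5D4B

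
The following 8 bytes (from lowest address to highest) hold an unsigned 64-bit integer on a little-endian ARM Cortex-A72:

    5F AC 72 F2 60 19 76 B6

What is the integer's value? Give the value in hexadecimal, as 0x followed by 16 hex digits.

0xB6761960F272AC5F

Little-endian: lowest address holds the least-significant byte.
Reassemble most-significant byte first: B6 76 19 60 F2 72 AC 5F → 0xB6761960F272AC5F.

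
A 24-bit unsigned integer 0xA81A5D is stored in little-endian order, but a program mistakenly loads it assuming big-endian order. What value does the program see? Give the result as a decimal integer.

6101672

Stored little-endian, the bytes at ascending addresses are 5D 1A A8.
Read back as big-endian, the last byte is least significant, giving 0x5D1AA8.
0x5D1AA8 = 6101672.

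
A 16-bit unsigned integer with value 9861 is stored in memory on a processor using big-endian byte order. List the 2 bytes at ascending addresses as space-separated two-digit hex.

9861 in hexadecimal, padded to 16 bits, is 0x2685.
Split into bytes (most-significant first): 26 85.
Big-endian: lowest address holds the most-significant byte.
So the memory order matches the most-significant-first order: 26 85.

26 85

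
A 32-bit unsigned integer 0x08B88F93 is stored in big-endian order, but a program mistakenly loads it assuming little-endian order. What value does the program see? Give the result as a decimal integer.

Stored big-endian, the bytes at ascending addresses are 08 B8 8F 93.
Read back as little-endian, the first byte is least significant, giving 0x938FB808.
0x938FB808 = 2475669512.

2475669512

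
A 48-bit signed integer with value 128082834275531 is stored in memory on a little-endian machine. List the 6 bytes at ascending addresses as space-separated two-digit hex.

128082834275531 in hexadecimal, padded to 48 bits, is 0x747D9BD6BCCB.
Split into bytes (most-significant first): 74 7D 9B D6 BC CB.
In little-endian order the low byte comes first in memory.
So at ascending addresses the bytes are CB BC D6 9B 7D 74.

CB BC D6 9B 7D 74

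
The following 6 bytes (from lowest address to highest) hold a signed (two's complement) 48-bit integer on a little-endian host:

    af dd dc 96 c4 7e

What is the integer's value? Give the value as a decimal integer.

139382809746863

Little-endian stores the least-significant byte at the lowest address.
Reassemble most-significant byte first: 7E C4 96 DC DD AF → 0x7EC496DCDDAF.
0x7EC496DCDDAF = 139382809746863.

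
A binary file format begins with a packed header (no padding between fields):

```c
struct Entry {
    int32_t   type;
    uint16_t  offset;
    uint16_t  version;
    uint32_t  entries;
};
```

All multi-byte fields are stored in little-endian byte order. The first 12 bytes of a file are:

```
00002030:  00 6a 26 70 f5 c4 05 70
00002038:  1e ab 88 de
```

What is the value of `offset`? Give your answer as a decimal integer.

`offset` follows `type` (4 bytes), so it starts at byte offset 4 and occupies 2 bytes.
Bytes at offsets 4..5: F5 C4.
Little-endian: lowest address holds the least-significant byte.
Reassemble most-significant byte first: C4 F5 → 0xC4F5.
0xC4F5 = 50421.

50421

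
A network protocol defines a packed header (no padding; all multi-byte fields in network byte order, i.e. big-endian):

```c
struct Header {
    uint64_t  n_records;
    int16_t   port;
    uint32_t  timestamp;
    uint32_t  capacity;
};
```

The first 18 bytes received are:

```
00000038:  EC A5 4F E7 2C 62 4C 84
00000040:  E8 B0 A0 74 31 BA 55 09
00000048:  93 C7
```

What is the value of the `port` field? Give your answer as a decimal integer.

-5968

`port` follows `n_records` (8 bytes), so it starts at byte offset 8 and occupies 2 bytes.
Bytes at offsets 8..9: E8 B0.
In big-endian order the high byte comes first in memory.
The bytes are already most-significant first: 0xE8B0.
Top bit is set, so as a signed 16-bit value this is 0xE8B0 − 2^16 = -5968.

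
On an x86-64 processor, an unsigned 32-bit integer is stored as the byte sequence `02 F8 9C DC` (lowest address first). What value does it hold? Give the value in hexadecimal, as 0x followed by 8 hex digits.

Little-endian stores the least-significant byte at the lowest address.
Reassemble most-significant byte first: DC 9C F8 02 → 0xDC9CF802.

0xDC9CF802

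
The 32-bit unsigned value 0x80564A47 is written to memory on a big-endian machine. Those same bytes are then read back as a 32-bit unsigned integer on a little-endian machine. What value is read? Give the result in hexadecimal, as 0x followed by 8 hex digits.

0x474A5680

Stored big-endian, the bytes at ascending addresses are 80 56 4A 47.
Read back as little-endian, the first byte is least significant, giving 0x474A5680.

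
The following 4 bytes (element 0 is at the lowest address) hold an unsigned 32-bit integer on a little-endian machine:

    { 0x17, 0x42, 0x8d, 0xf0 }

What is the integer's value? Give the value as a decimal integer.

Little-endian: lowest address holds the least-significant byte.
Reassemble most-significant byte first: F0 8D 42 17 → 0xF08D4217.
0xF08D4217 = 4035789335.

4035789335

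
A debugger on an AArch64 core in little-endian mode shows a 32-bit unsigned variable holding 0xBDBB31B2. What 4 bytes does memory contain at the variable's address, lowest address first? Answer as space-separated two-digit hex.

Split into bytes (most-significant first): BD BB 31 B2.
In little-endian order the low byte comes first in memory.
So at ascending addresses the bytes are B2 31 BB BD.

B2 31 BB BD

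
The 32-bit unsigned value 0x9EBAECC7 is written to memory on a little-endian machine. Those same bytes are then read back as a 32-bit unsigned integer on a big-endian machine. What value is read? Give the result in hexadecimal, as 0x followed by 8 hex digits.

Stored little-endian, the bytes at ascending addresses are C7 EC BA 9E.
Read back as big-endian, the last byte is least significant, giving 0xC7ECBA9E.

0xC7ECBA9E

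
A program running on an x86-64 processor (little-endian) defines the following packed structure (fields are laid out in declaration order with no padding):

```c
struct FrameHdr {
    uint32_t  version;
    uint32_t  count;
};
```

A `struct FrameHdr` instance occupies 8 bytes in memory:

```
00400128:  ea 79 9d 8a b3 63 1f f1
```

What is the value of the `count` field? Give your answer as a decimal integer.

`count` follows `version` (4 bytes), so it starts at byte offset 4 and occupies 4 bytes.
Bytes at offsets 4..7: B3 63 1F F1.
Little-endian: lowest address holds the least-significant byte.
Reassemble most-significant byte first: F1 1F 63 B3 → 0xF11F63B3.
0xF11F63B3 = 4045366195.

4045366195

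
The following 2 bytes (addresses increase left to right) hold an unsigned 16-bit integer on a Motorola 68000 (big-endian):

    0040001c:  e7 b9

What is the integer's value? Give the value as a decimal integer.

Big-endian stores the most-significant byte at the lowest address.
The bytes are already most-significant first: 0xE7B9.
0xE7B9 = 59321.

59321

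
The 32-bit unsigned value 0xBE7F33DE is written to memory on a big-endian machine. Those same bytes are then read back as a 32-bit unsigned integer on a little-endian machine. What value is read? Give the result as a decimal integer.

3727916990

Stored big-endian, the bytes at ascending addresses are BE 7F 33 DE.
Read back as little-endian, the first byte is least significant, giving 0xDE337FBE.
0xDE337FBE = 3727916990.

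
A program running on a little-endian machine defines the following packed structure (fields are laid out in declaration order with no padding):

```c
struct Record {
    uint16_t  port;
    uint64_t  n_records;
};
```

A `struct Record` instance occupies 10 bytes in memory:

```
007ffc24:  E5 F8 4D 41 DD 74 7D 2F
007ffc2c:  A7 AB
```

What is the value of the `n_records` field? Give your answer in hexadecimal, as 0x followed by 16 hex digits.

`n_records` follows `port` (2 bytes), so it starts at byte offset 2 and occupies 8 bytes.
Bytes at offsets 2..9: 4D 41 DD 74 7D 2F A7 AB.
In little-endian order the low byte comes first in memory.
Reassemble most-significant byte first: AB A7 2F 7D 74 DD 41 4D → 0xABA72F7D74DD414D.

0xABA72F7D74DD414D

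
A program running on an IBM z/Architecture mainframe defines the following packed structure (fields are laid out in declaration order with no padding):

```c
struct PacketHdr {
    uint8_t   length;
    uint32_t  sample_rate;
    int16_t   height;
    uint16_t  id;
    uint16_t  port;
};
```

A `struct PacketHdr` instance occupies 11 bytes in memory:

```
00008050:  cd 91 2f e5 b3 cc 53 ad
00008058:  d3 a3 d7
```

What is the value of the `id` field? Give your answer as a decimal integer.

`id` follows `length` (1 B), `sample_rate` (4 B), `height` (2 B), so it starts at offset 1 + 4 + 2 = 7 and occupies 2 bytes.
Bytes at offsets 7..8: AD D3.
Big-endian: lowest address holds the most-significant byte.
The bytes are already most-significant first: 0xADD3.
0xADD3 = 44499.

44499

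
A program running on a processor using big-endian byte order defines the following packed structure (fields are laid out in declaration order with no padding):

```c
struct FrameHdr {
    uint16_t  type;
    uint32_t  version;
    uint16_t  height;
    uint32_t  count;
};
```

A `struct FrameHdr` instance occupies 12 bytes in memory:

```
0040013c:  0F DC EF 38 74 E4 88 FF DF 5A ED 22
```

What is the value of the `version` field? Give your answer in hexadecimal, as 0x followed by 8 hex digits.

`version` follows `type` (2 bytes), so it starts at byte offset 2 and occupies 4 bytes.
Bytes at offsets 2..5: EF 38 74 E4.
Big-endian stores the most-significant byte at the lowest address.
The bytes are already most-significant first: 0xEF3874E4.

0xEF3874E4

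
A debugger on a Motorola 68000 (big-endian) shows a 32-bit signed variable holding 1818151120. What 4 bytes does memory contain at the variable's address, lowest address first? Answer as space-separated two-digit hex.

1818151120 in hexadecimal, padded to 32 bits, is 0x6C5EC8D0.
Split into bytes (most-significant first): 6C 5E C8 D0.
Big-endian: lowest address holds the most-significant byte.
So the memory order matches the most-significant-first order: 6C 5E C8 D0.

6C 5E C8 D0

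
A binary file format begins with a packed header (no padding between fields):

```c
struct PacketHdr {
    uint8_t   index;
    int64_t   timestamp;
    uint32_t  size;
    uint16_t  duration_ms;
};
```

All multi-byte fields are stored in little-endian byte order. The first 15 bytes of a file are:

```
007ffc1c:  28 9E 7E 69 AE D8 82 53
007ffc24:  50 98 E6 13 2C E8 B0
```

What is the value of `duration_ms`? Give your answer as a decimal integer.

45288

`duration_ms` follows `index` (1 B), `timestamp` (8 B), `size` (4 B), so it starts at offset 1 + 8 + 4 = 13 and occupies 2 bytes.
Bytes at offsets 13..14: E8 B0.
In little-endian order the low byte comes first in memory.
Reassemble most-significant byte first: B0 E8 → 0xB0E8.
0xB0E8 = 45288.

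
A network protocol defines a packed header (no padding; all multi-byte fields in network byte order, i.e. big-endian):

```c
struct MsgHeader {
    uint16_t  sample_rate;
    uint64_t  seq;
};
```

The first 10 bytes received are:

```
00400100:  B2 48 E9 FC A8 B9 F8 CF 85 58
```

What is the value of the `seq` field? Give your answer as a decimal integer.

16860536621665060184

`seq` follows `sample_rate` (2 bytes), so it starts at byte offset 2 and occupies 8 bytes.
Bytes at offsets 2..9: E9 FC A8 B9 F8 CF 85 58.
Big-endian stores the most-significant byte at the lowest address.
The bytes are already most-significant first: 0xE9FCA8B9F8CF8558.
0xE9FCA8B9F8CF8558 = 16860536621665060184.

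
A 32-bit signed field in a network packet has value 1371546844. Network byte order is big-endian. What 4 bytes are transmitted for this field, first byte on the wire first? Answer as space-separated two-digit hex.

51 C0 24 DC

1371546844 in hexadecimal, padded to 32 bits, is 0x51C024DC.
Split into bytes (most-significant first): 51 C0 24 DC.
In big-endian order the high byte comes first in memory.
So the memory order matches the most-significant-first order: 51 C0 24 DC.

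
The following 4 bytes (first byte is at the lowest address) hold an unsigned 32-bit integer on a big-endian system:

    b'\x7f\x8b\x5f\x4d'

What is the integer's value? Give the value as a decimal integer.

2139840333

Big-endian stores the most-significant byte at the lowest address.
The bytes are already most-significant first: 0x7F8B5F4D.
0x7F8B5F4D = 2139840333.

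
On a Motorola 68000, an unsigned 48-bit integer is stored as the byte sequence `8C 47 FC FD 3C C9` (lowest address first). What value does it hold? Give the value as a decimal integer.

Big-endian: lowest address holds the most-significant byte.
The bytes are already most-significant first: 0x8C47FCFD3CC9.
0x8C47FCFD3CC9 = 154240815021257.

154240815021257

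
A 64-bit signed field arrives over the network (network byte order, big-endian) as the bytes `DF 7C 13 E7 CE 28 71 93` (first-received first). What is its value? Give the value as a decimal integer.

-2342975819822370413

In big-endian order the high byte comes first in memory.
The bytes are already most-significant first: 0xDF7C13E7CE287193.
Top bit is set, so as a signed 64-bit value this is 0xDF7C13E7CE287193 − 2^64 = -2342975819822370413.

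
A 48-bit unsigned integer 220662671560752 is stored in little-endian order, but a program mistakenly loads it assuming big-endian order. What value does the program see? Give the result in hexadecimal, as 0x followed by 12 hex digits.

220662671560752 in 48-bit hexadecimal is 0xC8B108275030.
Stored little-endian, the bytes at ascending addresses are 30 50 27 08 B1 C8.
Read back as big-endian, the last byte is least significant, giving 0x30502708B1C8.

0x30502708B1C8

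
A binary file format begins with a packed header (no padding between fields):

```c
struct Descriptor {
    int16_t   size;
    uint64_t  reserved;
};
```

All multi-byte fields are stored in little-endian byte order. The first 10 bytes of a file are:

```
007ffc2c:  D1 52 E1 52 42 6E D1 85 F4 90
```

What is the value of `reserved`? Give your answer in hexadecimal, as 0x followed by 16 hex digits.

`reserved` follows `size` (2 bytes), so it starts at byte offset 2 and occupies 8 bytes.
Bytes at offsets 2..9: E1 52 42 6E D1 85 F4 90.
In little-endian order the low byte comes first in memory.
Reassemble most-significant byte first: 90 F4 85 D1 6E 42 52 E1 → 0x90F485D16E4252E1.

0x90F485D16E4252E1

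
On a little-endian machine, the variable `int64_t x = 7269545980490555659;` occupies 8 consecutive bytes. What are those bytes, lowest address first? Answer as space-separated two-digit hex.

0B 21 82 B5 8D 9D E2 64

7269545980490555659 in hexadecimal, padded to 64 bits, is 0x64E29D8DB582210B.
Split into bytes (most-significant first): 64 E2 9D 8D B5 82 21 0B.
Little-endian stores the least-significant byte at the lowest address.
So at ascending addresses the bytes are 0B 21 82 B5 8D 9D E2 64.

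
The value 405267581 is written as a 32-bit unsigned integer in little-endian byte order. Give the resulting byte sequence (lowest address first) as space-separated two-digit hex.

7D E4 27 18

405267581 in hexadecimal, padded to 32 bits, is 0x1827E47D.
Split into bytes (most-significant first): 18 27 E4 7D.
Little-endian stores the least-significant byte at the lowest address.
So at ascending addresses the bytes are 7D E4 27 18.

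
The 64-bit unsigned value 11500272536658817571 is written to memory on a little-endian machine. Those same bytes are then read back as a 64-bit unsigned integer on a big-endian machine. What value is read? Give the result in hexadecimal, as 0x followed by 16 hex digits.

0x23B2BAE7F02C999F

11500272536658817571 in 64-bit hexadecimal is 0x9F992CF0E7BAB223.
Stored little-endian, the bytes at ascending addresses are 23 B2 BA E7 F0 2C 99 9F.
Read back as big-endian, the last byte is least significant, giving 0x23B2BAE7F02C999F.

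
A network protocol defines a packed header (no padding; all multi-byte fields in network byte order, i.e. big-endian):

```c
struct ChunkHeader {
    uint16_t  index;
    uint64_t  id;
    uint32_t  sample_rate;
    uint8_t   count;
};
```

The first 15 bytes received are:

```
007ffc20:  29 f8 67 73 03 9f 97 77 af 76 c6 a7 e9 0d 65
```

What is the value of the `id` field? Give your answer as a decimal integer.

7454305792204189558

`id` follows `index` (2 bytes), so it starts at byte offset 2 and occupies 8 bytes.
Bytes at offsets 2..9: 67 73 03 9F 97 77 AF 76.
Big-endian stores the most-significant byte at the lowest address.
The bytes are already most-significant first: 0x6773039F9777AF76.
0x6773039F9777AF76 = 7454305792204189558.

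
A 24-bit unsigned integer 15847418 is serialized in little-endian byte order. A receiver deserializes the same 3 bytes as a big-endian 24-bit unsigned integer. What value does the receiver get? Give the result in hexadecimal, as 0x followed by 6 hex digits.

15847418 in 24-bit hexadecimal is 0xF1CFFA.
Stored little-endian, the bytes at ascending addresses are FA CF F1.
Read back as big-endian, the last byte is least significant, giving 0xFACFF1.

0xFACFF1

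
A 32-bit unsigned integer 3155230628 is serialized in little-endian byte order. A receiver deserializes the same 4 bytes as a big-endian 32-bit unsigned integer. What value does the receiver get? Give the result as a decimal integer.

2768179388

3155230628 in 32-bit hexadecimal is 0xBC10FFA4.
Stored little-endian, the bytes at ascending addresses are A4 FF 10 BC.
Read back as big-endian, the last byte is least significant, giving 0xA4FF10BC.
0xA4FF10BC = 2768179388.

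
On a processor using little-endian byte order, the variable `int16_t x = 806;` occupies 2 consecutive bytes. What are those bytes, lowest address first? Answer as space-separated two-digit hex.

806 in hexadecimal, padded to 16 bits, is 0x0326.
Split into bytes (most-significant first): 03 26.
Little-endian stores the least-significant byte at the lowest address.
So at ascending addresses the bytes are 26 03.

26 03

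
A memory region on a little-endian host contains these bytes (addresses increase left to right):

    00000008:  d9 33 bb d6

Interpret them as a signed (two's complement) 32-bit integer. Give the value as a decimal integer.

Little-endian: lowest address holds the least-significant byte.
Reassemble most-significant byte first: D6 BB 33 D9 → 0xD6BB33D9.
Top bit is set, so as a signed 32-bit value this is 0xD6BB33D9 − 2^32 = -692374567.

-692374567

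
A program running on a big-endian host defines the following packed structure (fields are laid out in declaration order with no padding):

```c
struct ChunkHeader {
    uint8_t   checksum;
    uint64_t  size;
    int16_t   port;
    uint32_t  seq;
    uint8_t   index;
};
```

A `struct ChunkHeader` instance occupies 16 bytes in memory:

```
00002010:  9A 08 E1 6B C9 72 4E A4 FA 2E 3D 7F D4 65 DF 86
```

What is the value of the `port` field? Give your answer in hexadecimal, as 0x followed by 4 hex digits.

`port` follows `checksum` (1 B), `size` (8 B), so it starts at offset 1 + 8 = 9 and occupies 2 bytes.
Bytes at offsets 9..10: 2E 3D.
Big-endian: lowest address holds the most-significant byte.
The bytes are already most-significant first: 0x2E3D.

0x2E3D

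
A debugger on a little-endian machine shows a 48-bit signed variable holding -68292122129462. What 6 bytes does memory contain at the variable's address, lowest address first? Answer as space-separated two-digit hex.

Two's complement of -68292122129462 in 48 bits: 68292122129462 = 0x3E1C7FAE3436; invert → 0xC1E38051CBC9; add 1 → 0xC1E38051CBCA.
Split into bytes (most-significant first): C1 E3 80 51 CB CA.
Little-endian: lowest address holds the least-significant byte.
So at ascending addresses the bytes are CA CB 51 80 E3 C1.

CA CB 51 80 E3 C1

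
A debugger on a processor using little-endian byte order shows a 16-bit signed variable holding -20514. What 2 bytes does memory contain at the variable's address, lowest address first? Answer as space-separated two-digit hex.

DE AF

Two's complement of -20514 in 16 bits: 20514 = 0x5022; invert → 0xAFDD; add 1 → 0xAFDE.
Split into bytes (most-significant first): AF DE.
In little-endian order the low byte comes first in memory.
So at ascending addresses the bytes are DE AF.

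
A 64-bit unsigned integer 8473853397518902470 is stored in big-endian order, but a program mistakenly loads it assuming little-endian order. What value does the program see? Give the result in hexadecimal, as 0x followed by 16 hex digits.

0xC6E4D9C5C42C9975

8473853397518902470 in 64-bit hexadecimal is 0x75992CC4C5D9E4C6.
Stored big-endian, the bytes at ascending addresses are 75 99 2C C4 C5 D9 E4 C6.
Read back as little-endian, the first byte is least significant, giving 0xC6E4D9C5C42C9975.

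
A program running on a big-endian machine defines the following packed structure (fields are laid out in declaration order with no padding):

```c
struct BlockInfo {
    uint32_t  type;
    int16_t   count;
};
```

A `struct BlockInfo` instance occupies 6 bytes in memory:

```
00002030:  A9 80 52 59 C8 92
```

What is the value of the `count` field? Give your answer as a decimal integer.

-14190

`count` follows `type` (4 bytes), so it starts at byte offset 4 and occupies 2 bytes.
Bytes at offsets 4..5: C8 92.
In big-endian order the high byte comes first in memory.
The bytes are already most-significant first: 0xC892.
Top bit is set, so as a signed 16-bit value this is 0xC892 − 2^16 = -14190.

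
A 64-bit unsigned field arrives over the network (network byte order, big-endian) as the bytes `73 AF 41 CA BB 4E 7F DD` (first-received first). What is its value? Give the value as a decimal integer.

In big-endian order the high byte comes first in memory.
The bytes are already most-significant first: 0x73AF41CABB4E7FDD.
0x73AF41CABB4E7FDD = 8335953774267760605.

8335953774267760605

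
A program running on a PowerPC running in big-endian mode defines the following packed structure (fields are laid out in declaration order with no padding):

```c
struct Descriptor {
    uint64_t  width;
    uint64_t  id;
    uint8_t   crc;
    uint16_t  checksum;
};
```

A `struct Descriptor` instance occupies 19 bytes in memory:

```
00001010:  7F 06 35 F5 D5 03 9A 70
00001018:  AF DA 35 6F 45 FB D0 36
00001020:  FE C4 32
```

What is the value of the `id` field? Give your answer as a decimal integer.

12671499253592084534

`id` follows `width` (8 bytes), so it starts at byte offset 8 and occupies 8 bytes.
Bytes at offsets 8..15: AF DA 35 6F 45 FB D0 36.
Big-endian stores the most-significant byte at the lowest address.
The bytes are already most-significant first: 0xAFDA356F45FBD036.
0xAFDA356F45FBD036 = 12671499253592084534.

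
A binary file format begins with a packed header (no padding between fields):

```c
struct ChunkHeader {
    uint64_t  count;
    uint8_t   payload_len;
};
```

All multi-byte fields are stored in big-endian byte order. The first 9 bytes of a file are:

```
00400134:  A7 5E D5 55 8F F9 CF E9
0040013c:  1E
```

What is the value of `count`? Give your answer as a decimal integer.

`count` is the first field, at byte offset 0, occupying 8 bytes.
Bytes at offsets 0..7: A7 5E D5 55 8F F9 CF E9.
In big-endian order the high byte comes first in memory.
The bytes are already most-significant first: 0xA75ED5558FF9CFE9.
0xA75ED5558FF9CFE9 = 12060311415609217001.

12060311415609217001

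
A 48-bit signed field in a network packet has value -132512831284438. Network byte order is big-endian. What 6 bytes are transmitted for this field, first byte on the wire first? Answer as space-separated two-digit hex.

Two's complement of -132512831284438 in 48 bits: 132512831284438 = 0x78850C3CA4D6; invert → 0x877AF3C35B29; add 1 → 0x877AF3C35B2A.
Split into bytes (most-significant first): 87 7A F3 C3 5B 2A.
Big-endian stores the most-significant byte at the lowest address.
So the memory order matches the most-significant-first order: 87 7A F3 C3 5B 2A.

87 7A F3 C3 5B 2A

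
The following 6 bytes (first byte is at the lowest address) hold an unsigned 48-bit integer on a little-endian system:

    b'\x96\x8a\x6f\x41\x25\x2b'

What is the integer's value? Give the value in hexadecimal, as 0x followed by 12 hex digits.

Little-endian stores the least-significant byte at the lowest address.
Reassemble most-significant byte first: 2B 25 41 6F 8A 96 → 0x2B25416F8A96.

0x2B25416F8A96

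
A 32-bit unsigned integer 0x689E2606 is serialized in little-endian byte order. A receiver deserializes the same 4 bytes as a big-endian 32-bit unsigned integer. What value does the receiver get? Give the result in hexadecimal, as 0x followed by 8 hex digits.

0x06269E68

Stored little-endian, the bytes at ascending addresses are 06 26 9E 68.
Read back as big-endian, the last byte is least significant, giving 0x06269E68.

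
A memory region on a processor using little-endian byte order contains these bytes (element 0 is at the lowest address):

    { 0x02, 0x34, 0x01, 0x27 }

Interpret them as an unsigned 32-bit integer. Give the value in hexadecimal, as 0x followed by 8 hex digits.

0x27013402

Little-endian stores the least-significant byte at the lowest address.
Reassemble most-significant byte first: 27 01 34 02 → 0x27013402.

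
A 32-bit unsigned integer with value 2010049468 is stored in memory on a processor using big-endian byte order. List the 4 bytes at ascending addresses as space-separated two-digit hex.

77 CE EB BC

2010049468 in hexadecimal, padded to 32 bits, is 0x77CEEBBC.
Split into bytes (most-significant first): 77 CE EB BC.
Big-endian stores the most-significant byte at the lowest address.
So the memory order matches the most-significant-first order: 77 CE EB BC.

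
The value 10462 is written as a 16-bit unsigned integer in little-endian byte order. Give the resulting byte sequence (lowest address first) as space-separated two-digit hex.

DE 28

10462 in hexadecimal, padded to 16 bits, is 0x28DE.
Split into bytes (most-significant first): 28 DE.
In little-endian order the low byte comes first in memory.
So at ascending addresses the bytes are DE 28.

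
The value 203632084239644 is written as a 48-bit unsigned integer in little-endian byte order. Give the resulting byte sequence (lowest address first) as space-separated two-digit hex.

203632084239644 in hexadecimal, padded to 48 bits, is 0xB933CA0BC51C.
Split into bytes (most-significant first): B9 33 CA 0B C5 1C.
Little-endian: lowest address holds the least-significant byte.
So at ascending addresses the bytes are 1C C5 0B CA 33 B9.

1C C5 0B CA 33 B9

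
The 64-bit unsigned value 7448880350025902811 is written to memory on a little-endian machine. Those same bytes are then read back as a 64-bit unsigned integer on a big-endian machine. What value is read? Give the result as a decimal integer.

7448880350025902811 in 64-bit hexadecimal is 0x675FBD3665AE6ADB.
Stored little-endian, the bytes at ascending addresses are DB 6A AE 65 36 BD 5F 67.
Read back as big-endian, the last byte is least significant, giving 0xDB6AAE6536BD5F67.
0xDB6AAE6536BD5F67 = 15810641191570857831.

15810641191570857831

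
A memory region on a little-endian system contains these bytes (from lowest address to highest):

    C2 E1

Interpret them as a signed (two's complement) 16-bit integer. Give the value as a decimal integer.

-7742

Little-endian: lowest address holds the least-significant byte.
Reassemble most-significant byte first: E1 C2 → 0xE1C2.
Top bit is set, so as a signed 16-bit value this is 0xE1C2 − 2^16 = -7742.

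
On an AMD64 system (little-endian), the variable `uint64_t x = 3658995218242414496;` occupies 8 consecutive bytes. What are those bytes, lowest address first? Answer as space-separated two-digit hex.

3658995218242414496 in hexadecimal, padded to 64 bits, is 0x32C75CC3CA3127A0.
Split into bytes (most-significant first): 32 C7 5C C3 CA 31 27 A0.
Little-endian: lowest address holds the least-significant byte.
So at ascending addresses the bytes are A0 27 31 CA C3 5C C7 32.

A0 27 31 CA C3 5C C7 32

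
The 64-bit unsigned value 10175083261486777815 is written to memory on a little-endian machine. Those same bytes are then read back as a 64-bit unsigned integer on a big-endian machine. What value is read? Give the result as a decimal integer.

10175083261486777815 in 64-bit hexadecimal is 0x8D35285100F145D7.
Stored little-endian, the bytes at ascending addresses are D7 45 F1 00 51 28 35 8D.
Read back as big-endian, the last byte is least significant, giving 0xD745F1005128358D.
0xD745F1005128358D = 15512069475211425165.

15512069475211425165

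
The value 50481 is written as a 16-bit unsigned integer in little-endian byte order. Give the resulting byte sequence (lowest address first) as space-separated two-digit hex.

50481 in hexadecimal, padded to 16 bits, is 0xC531.
Split into bytes (most-significant first): C5 31.
Little-endian stores the least-significant byte at the lowest address.
So at ascending addresses the bytes are 31 C5.

31 C5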